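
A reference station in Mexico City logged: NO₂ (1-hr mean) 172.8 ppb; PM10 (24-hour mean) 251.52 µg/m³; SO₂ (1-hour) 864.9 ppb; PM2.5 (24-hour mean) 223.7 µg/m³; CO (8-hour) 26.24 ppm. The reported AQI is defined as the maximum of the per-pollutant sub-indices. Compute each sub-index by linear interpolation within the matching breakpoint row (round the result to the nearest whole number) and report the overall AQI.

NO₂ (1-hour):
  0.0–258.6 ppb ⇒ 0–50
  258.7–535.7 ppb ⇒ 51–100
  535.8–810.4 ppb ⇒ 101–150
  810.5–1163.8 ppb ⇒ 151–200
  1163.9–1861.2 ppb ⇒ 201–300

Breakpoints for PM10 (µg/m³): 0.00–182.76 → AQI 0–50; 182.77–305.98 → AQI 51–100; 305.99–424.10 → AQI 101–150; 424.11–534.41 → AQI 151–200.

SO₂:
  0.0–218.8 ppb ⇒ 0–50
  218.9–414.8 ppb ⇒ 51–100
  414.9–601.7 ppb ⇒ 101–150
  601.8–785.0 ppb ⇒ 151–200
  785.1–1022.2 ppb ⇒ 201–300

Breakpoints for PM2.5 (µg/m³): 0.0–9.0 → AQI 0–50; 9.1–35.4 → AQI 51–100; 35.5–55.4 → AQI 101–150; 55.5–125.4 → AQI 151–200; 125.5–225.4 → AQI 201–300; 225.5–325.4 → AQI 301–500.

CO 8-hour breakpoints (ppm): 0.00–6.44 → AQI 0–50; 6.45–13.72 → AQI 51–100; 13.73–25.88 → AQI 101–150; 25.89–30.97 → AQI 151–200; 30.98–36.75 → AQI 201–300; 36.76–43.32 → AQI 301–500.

298

NO₂: row 0.0–258.6 (AQI 0–50). (50−0)·(172.8−0.0)/(258.6−0.0) + 0 = 50·172.8/258.6 + 0 ≈ 33.41 → 33.
PM10: 251.52 lies in 182.77–305.98, so I_lo=51, I_hi=100, C_lo=182.77, C_hi=305.98.
(100−51)/(305.98−182.77) × (251.52−182.77) + 51 = 49/123.21 × 68.75 + 51 ≈ 78.34 → 78.
SO₂: 864.9 ∈ [785.1, 1022.2] ↔ index [201, 300].
201 + (864.9−785.1)·(300−201)/(1022.2−785.1) = 201 + 79.8·99/237.1 ≈ 234.32, so AQI = 234.
PM2.5 223.7: bracket 125.5–225.4 → index 201–300; slope 99/99.9, offset 98.2.
AQI = 201 + 99/99.9·98.2 ≈ 298.32 ⇒ 298.
CO 26.24: bracket 25.89–30.97 → index 151–200; slope 49/5.08, offset 0.35.
AQI = 151 + 49/5.08·0.35 ≈ 154.38 ⇒ 154.
Sub-indices: NO₂→33, PM10→78, SO₂→234, PM2.5→298, CO→154. Overall AQI = max = 298; dominant pollutant is PM2.5.
AQI 298: Very Unhealthy.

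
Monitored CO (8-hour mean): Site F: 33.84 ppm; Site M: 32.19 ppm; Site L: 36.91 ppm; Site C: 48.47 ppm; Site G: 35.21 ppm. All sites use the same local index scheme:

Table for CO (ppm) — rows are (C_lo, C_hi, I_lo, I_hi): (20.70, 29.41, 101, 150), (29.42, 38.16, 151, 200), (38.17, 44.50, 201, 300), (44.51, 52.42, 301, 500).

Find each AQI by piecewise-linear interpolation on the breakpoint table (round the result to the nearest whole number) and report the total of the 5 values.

1120

Site F: row 29.42–38.16 (AQI 151–200). (200−151)·(33.84−29.42)/(38.16−29.42) + 151 = 49·4.42/8.74 + 151 ≈ 175.78 → 176.
Site M: 32.19 ∈ [29.42, 38.16] ↔ index [151, 200].
151 + (32.19−29.42)·(200−151)/(38.16−29.42) = 151 + 2.77·49/8.74 ≈ 166.53, so AQI = 167.
Site L: 36.91 ∈ [29.42, 38.16] ↔ index [151, 200].
151 + (36.91−29.42)·(200−151)/(38.16−29.42) = 151 + 7.49·49/8.74 ≈ 192.99, so AQI = 193.
Site C: 48.47 lies in 44.51–52.42, so I_lo=301, I_hi=500, C_lo=44.51, C_hi=52.42.
(500−301)/(52.42−44.51) × (48.47−44.51) + 301 = 199/7.91 × 3.96 + 301 ≈ 400.63 → 401.
Site G: 35.21 lies in 29.42–38.16, so I_lo=151, I_hi=200, C_lo=29.42, C_hi=38.16.
(200−151)/(38.16−29.42) × (35.21−29.42) + 151 = 49/8.74 × 5.79 + 151 ≈ 183.46 → 183.
AQIs: Site F=176, Site M=167, Site L=193, Site C=401, Site G=183. Sum = 176 + 167 + 193 + 401 + 183 = 1120.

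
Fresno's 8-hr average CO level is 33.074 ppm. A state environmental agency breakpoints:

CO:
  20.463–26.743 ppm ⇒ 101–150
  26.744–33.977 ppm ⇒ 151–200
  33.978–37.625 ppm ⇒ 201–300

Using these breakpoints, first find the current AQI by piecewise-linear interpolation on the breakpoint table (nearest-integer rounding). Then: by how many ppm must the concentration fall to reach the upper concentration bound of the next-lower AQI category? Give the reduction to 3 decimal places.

CO: 33.074 lies in 26.744–33.977, so I_lo=151, I_hi=200, C_lo=26.744, C_hi=33.977.
(200−151)/(33.977−26.744) × (33.074−26.744) + 151 = 49/7.233 × 6.330 + 151 ≈ 193.88 → 194.
Current AQI 194 is in the Unhealthy range (151–200). The next-lower category tops out at AQI 150, whose upper concentration bound is 26.743 ppm.
Reduction needed = 33.074 − 26.743 = 6.331 ppm.

6.331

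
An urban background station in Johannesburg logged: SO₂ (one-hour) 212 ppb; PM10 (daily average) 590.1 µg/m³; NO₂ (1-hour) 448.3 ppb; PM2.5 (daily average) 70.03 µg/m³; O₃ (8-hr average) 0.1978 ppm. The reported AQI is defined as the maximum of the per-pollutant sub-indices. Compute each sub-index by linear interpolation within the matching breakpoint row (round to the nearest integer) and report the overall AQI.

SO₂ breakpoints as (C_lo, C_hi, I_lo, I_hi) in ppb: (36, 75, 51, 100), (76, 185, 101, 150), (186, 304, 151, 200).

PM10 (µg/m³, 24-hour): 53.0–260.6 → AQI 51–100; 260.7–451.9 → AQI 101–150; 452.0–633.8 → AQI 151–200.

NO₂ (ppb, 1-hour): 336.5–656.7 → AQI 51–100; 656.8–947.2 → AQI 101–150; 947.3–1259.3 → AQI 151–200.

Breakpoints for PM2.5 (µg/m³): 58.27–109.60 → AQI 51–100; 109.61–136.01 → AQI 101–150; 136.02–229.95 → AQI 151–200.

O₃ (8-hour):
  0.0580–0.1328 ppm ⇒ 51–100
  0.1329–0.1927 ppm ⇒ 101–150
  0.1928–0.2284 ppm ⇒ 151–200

SO₂: 212 ∈ [186, 304] ↔ index [151, 200].
151 + (212−186)·(200−151)/(304−186) = 151 + 26·49/118 ≈ 161.80, so AQI = 162.
PM10: 590.1 lies in 452.0–633.8, so I_lo=151, I_hi=200, C_lo=452.0, C_hi=633.8.
(200−151)/(633.8−452.0) × (590.1−452.0) + 151 = 49/181.8 × 138.1 + 151 ≈ 188.22 → 188.
NO₂: row 336.5–656.7 (AQI 51–100). (100−51)·(448.3−336.5)/(656.7−336.5) + 51 = 49·111.8/320.2 + 51 ≈ 68.11 → 68.
PM2.5: 70.03 ∈ [58.27, 109.60] ↔ index [51, 100].
51 + (70.03−58.27)·(100−51)/(109.60−58.27) = 51 + 11.76·49/51.33 ≈ 62.23, so AQI = 62.
O₃ 0.1978: bracket 0.1928–0.2284 → index 151–200; slope 49/0.0356, offset 0.0050.
AQI = 151 + 49/0.0356·0.0050 ≈ 157.88 ⇒ 158.
Sub-indices: SO₂→162, PM10→188, NO₂→68, PM2.5→62, O₃→158. Overall AQI = max = 188; dominant pollutant is PM10.
AQI 188: Unhealthy.

188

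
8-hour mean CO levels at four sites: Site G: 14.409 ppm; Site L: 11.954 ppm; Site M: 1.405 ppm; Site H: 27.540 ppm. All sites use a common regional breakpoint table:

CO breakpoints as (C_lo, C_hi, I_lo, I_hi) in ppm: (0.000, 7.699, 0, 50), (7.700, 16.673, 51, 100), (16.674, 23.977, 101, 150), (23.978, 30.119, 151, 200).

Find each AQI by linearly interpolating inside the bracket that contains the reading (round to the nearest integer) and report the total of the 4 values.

350

Site G 14.409: bracket 7.700–16.673 → index 51–100; slope 49/8.973, offset 6.709.
AQI = 51 + 49/8.973·6.709 ≈ 87.64 ⇒ 88.
Site L: 11.954 lies in 7.700–16.673, so I_lo=51, I_hi=100, C_lo=7.700, C_hi=16.673.
(100−51)/(16.673−7.700) × (11.954−7.700) + 51 = 49/8.973 × 4.254 + 51 ≈ 74.23 → 74.
Site M: 1.405 ∈ [0.000, 7.699] ↔ index [0, 50].
0 + (1.405−0.000)·(50−0)/(7.699−0.000) = 0 + 1.405·50/7.699 ≈ 9.12, so AQI = 9.
Site H: 27.540 ∈ [23.978, 30.119] ↔ index [151, 200].
151 + (27.540−23.978)·(200−151)/(30.119−23.978) = 151 + 3.562·49/6.141 ≈ 179.42, so AQI = 179.
AQIs: Site G=88, Site L=74, Site M=9, Site H=179. Sum = 88 + 74 + 9 + 179 = 350.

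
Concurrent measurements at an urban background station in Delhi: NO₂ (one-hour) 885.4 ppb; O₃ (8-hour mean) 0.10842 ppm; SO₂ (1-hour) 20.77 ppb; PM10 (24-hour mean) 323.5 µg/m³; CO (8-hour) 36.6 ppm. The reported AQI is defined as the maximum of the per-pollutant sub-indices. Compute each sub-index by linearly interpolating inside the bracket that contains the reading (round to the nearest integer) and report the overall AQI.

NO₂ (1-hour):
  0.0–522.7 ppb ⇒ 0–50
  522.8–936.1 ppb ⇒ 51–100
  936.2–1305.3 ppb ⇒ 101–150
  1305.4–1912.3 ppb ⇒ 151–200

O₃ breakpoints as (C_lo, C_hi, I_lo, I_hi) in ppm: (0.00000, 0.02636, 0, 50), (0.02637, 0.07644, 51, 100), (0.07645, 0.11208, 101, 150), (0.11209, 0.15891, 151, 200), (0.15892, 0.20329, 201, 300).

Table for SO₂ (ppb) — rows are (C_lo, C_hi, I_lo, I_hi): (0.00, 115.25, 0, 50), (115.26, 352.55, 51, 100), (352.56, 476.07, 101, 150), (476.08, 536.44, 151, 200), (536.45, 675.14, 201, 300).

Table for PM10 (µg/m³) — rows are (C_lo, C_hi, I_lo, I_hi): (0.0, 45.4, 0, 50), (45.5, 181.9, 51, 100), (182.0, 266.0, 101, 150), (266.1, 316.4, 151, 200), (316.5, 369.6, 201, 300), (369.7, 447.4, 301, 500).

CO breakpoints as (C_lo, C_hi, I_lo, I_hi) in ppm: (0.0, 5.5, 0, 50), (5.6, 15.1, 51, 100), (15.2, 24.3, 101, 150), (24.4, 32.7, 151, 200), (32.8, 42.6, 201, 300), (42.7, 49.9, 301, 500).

NO₂ 885.4: bracket 522.8–936.1 → index 51–100; slope 49/413.3, offset 362.6.
AQI = 51 + 49/413.3·362.6 ≈ 93.99 ⇒ 94.
O₃: 0.10842 ∈ [0.07645, 0.11208] ↔ index [101, 150].
101 + (0.10842−0.07645)·(150−101)/(0.11208−0.07645) = 101 + 0.03197·49/0.03563 ≈ 144.97, so AQI = 145.
SO₂: 20.77 lies in 0.00–115.25, so I_lo=0, I_hi=50, C_lo=0.00, C_hi=115.25.
(50−0)/(115.25−0.00) × (20.77−0.00) + 0 = 50/115.25 × 20.77 + 0 ≈ 9.01 → 9.
PM10: row 316.5–369.6 (AQI 201–300). (300−201)·(323.5−316.5)/(369.6−316.5) + 201 = 99·7.0/53.1 + 201 ≈ 214.05 → 214.
CO: 36.6 ∈ [32.8, 42.6] ↔ index [201, 300].
201 + (36.6−32.8)·(300−201)/(42.6−32.8) = 201 + 3.8·99/9.8 ≈ 239.39, so AQI = 239.
Sub-indices: NO₂→94, O₃→145, SO₂→9, PM10→214, CO→239. Overall AQI = max = 239; dominant pollutant is CO.

239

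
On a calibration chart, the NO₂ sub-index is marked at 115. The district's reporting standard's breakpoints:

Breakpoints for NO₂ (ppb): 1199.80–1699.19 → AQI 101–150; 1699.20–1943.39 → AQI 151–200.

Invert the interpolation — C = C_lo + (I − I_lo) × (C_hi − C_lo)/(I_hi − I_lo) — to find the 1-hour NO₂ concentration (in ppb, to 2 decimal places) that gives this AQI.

AQI 115 lies in the 101–150 band, which corresponds to 1199.80–1699.19 ppb.
C = 1199.80 + (115−101)×(1699.19−1199.80)/(150−101) = 1199.80 + 14×499.39/49 ≈ 1342.4829 ppb → 1342.48 ppb to 2 dp.

1342.48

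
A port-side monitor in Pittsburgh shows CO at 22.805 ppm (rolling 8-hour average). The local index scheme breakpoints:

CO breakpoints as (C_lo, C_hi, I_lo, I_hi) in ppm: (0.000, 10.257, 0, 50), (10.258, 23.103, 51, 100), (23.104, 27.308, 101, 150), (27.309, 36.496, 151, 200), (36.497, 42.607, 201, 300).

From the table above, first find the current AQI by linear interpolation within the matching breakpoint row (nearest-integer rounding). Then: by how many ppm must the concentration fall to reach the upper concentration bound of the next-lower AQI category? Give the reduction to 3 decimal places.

CO: 22.805 ∈ [10.258, 23.103] ↔ index [51, 100].
51 + (22.805−10.258)·(100−51)/(23.103−10.258) = 51 + 12.547·49/12.845 ≈ 98.86, so AQI = 99.
Current AQI 99 is in the Moderate range (51–100). The next-lower category tops out at AQI 50, whose upper concentration bound is 10.257 ppm.
Reduction needed = 22.805 − 10.257 = 12.548 ppm.

12.548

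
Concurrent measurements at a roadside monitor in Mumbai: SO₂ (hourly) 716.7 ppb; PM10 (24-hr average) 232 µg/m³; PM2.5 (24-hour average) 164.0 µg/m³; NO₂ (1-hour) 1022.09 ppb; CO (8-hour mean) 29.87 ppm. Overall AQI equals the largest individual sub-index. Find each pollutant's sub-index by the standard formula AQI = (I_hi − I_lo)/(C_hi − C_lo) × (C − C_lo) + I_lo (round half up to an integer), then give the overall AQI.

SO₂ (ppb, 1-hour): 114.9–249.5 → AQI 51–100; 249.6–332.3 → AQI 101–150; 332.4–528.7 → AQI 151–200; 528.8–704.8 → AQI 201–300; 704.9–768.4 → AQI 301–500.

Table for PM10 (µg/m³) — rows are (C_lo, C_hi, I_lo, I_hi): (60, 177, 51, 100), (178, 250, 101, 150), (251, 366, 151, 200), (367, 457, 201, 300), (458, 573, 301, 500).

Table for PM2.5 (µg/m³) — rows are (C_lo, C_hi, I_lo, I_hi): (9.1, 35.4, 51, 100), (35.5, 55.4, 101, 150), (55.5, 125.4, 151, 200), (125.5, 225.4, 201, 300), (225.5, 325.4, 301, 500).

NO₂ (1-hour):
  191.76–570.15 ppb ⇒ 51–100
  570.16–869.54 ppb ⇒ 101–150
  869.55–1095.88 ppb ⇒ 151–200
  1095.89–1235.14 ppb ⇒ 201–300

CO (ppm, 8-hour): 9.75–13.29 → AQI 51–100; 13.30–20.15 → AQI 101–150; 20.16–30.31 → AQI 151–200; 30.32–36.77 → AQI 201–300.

338

SO₂: row 704.9–768.4 (AQI 301–500). (500−301)·(716.7−704.9)/(768.4−704.9) + 301 = 199·11.8/63.5 + 301 ≈ 337.98 → 338.
PM10: 232 ∈ [178, 250] ↔ index [101, 150].
101 + (232−178)·(150−101)/(250−178) = 101 + 54·49/72 ≈ 137.75, so AQI = 138.
PM2.5: 164.0 ∈ [125.5, 225.4] ↔ index [201, 300].
201 + (164.0−125.5)·(300−201)/(225.4−125.5) = 201 + 38.5·99/99.9 ≈ 239.15, so AQI = 239.
NO₂: 1022.09 ∈ [869.55, 1095.88] ↔ index [151, 200].
151 + (1022.09−869.55)·(200−151)/(1095.88−869.55) = 151 + 152.54·49/226.33 ≈ 184.02, so AQI = 184.
CO: row 20.16–30.31 (AQI 151–200). (200−151)·(29.87−20.16)/(30.31−20.16) + 151 = 49·9.71/10.15 + 151 ≈ 197.88 → 198.
Sub-indices: SO₂→338, PM10→138, PM2.5→239, NO₂→184, CO→198. Overall AQI = max = 338; dominant pollutant is SO₂.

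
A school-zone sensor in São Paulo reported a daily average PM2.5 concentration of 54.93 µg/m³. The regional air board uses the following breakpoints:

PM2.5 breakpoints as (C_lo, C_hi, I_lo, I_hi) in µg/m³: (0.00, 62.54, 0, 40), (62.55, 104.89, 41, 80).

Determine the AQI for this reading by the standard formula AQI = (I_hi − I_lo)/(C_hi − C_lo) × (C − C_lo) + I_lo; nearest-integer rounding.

PM2.5: 54.93 lies in 0.00–62.54, so I_lo=0, I_hi=40, C_lo=0.00, C_hi=62.54.
(40−0)/(62.54−0.00) × (54.93−0.00) + 0 = 40/62.54 × 54.93 + 0 ≈ 35.13 → 35.

35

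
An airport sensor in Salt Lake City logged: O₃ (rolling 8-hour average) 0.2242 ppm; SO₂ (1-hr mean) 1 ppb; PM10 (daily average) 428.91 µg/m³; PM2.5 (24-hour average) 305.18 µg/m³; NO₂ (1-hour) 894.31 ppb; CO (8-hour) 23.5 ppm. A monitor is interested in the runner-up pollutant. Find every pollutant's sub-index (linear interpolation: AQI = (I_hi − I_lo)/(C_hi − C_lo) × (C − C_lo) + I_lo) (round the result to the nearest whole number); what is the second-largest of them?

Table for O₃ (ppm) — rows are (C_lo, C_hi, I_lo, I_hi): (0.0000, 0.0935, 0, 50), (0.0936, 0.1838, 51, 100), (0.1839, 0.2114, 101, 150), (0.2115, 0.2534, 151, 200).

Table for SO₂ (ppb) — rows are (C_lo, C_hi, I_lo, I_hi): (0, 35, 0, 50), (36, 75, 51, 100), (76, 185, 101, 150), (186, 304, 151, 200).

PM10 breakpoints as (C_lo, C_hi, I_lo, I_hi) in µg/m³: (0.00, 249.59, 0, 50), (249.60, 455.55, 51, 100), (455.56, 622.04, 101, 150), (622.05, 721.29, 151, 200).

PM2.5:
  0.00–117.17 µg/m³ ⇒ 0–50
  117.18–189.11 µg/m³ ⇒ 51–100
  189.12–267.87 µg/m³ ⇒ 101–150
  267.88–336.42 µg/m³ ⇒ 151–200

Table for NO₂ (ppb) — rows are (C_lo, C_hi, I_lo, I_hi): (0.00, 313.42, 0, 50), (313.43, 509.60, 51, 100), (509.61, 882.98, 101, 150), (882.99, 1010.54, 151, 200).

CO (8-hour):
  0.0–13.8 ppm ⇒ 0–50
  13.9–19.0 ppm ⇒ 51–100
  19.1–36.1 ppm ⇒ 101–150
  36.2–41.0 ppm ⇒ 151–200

166

O₃: 0.2242 ∈ [0.2115, 0.2534] ↔ index [151, 200].
151 + (0.2242−0.2115)·(200−151)/(0.2534−0.2115) = 151 + 0.0127·49/0.0419 ≈ 165.85, so AQI = 166.
SO₂ 1: bracket 0–35 → index 0–50; slope 50/35, offset 1.
AQI = 0 + 50/35·1 ≈ 1.43 ⇒ 1.
PM10: 428.91 lies in 249.60–455.55, so I_lo=51, I_hi=100, C_lo=249.60, C_hi=455.55.
(100−51)/(455.55−249.60) × (428.91−249.60) + 51 = 49/205.95 × 179.31 + 51 ≈ 93.66 → 94.
PM2.5: 305.18 ∈ [267.88, 336.42] ↔ index [151, 200].
151 + (305.18−267.88)·(200−151)/(336.42−267.88) = 151 + 37.30·49/68.54 ≈ 177.67, so AQI = 178.
NO₂: row 882.99–1010.54 (AQI 151–200). (200−151)·(894.31−882.99)/(1010.54−882.99) + 151 = 49·11.32/127.55 + 151 ≈ 155.35 → 155.
CO 23.5: bracket 19.1–36.1 → index 101–150; slope 49/17.0, offset 4.4.
AQI = 101 + 49/17.0·4.4 ≈ 113.68 ⇒ 114.
Sub-indices: O₃→166, SO₂→1, PM10→94, PM2.5→178, NO₂→155, CO→114. Ranked high→low: 178, 166, 155, 114, 94, 1. Second-highest sub-index = 166.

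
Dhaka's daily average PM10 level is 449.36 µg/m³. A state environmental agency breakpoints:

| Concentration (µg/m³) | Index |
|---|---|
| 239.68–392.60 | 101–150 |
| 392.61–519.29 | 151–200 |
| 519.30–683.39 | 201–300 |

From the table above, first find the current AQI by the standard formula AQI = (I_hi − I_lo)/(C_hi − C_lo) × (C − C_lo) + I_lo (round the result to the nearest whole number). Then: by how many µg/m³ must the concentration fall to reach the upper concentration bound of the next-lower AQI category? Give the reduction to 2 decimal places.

56.76

PM10: 449.36 ∈ [392.61, 519.29] ↔ index [151, 200].
151 + (449.36−392.61)·(200−151)/(519.29−392.61) = 151 + 56.75·49/126.68 ≈ 172.95, so AQI = 173.
Current AQI 173 is in the Unhealthy range (151–200). The next-lower category tops out at AQI 150, whose upper concentration bound is 392.60 µg/m³.
Reduction needed = 449.36 − 392.60 = 56.76 µg/m³.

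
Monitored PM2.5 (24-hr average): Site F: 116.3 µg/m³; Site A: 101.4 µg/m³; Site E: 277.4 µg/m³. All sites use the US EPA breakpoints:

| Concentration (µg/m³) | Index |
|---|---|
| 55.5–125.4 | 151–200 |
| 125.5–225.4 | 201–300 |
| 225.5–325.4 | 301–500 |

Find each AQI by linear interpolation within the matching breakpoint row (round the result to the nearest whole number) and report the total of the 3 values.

781

Site F: 116.3 lies in 55.5–125.4, so I_lo=151, I_hi=200, C_lo=55.5, C_hi=125.4.
(200−151)/(125.4−55.5) × (116.3−55.5) + 151 = 49/69.9 × 60.8 + 151 ≈ 193.62 → 194.
Site A 101.4: bracket 55.5–125.4 → index 151–200; slope 49/69.9, offset 45.9.
AQI = 151 + 49/69.9·45.9 ≈ 183.18 ⇒ 183.
Site E: 277.4 ∈ [225.5, 325.4] ↔ index [301, 500].
301 + (277.4−225.5)·(500−301)/(325.4−225.5) = 301 + 51.9·199/99.9 ≈ 404.38, so AQI = 404.
AQIs: Site F=194, Site A=183, Site E=404. Sum = 194 + 183 + 404 = 781.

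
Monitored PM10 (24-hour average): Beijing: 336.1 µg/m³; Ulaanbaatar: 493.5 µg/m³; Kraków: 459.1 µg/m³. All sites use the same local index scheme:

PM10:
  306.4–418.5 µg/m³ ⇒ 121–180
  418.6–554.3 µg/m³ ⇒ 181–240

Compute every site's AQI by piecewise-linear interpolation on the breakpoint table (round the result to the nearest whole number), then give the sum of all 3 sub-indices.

Beijing 336.1: bracket 306.4–418.5 → index 121–180; slope 59/112.1, offset 29.7.
AQI = 121 + 59/112.1·29.7 ≈ 136.63 ⇒ 137.
Ulaanbaatar: 493.5 ∈ [418.6, 554.3] ↔ index [181, 240].
181 + (493.5−418.6)·(240−181)/(554.3−418.6) = 181 + 74.9·59/135.7 ≈ 213.57, so AQI = 214.
Kraków: 459.1 ∈ [418.6, 554.3] ↔ index [181, 240].
181 + (459.1−418.6)·(240−181)/(554.3−418.6) = 181 + 40.5·59/135.7 ≈ 198.61, so AQI = 199.
AQIs: Beijing=137, Ulaanbaatar=214, Kraków=199. Sum = 137 + 214 + 199 = 550.

550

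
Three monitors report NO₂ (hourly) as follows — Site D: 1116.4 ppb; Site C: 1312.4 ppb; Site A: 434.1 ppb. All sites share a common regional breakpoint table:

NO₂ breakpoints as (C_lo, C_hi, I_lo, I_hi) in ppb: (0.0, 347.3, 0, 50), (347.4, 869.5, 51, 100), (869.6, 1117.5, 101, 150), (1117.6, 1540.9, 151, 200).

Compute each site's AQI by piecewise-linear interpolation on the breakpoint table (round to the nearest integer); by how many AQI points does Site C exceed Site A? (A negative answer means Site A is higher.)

115

Site D 1116.4: bracket 869.6–1117.5 → index 101–150; slope 49/247.9, offset 246.8.
AQI = 101 + 49/247.9·246.8 ≈ 149.78 ⇒ 150.
Site C: 1312.4 lies in 1117.6–1540.9, so I_lo=151, I_hi=200, C_lo=1117.6, C_hi=1540.9.
(200−151)/(1540.9−1117.6) × (1312.4−1117.6) + 151 = 49/423.3 × 194.8 + 151 ≈ 173.55 → 174.
Site A: 434.1 lies in 347.4–869.5, so I_lo=51, I_hi=100, C_lo=347.4, C_hi=869.5.
(100−51)/(869.5−347.4) × (434.1−347.4) + 51 = 49/522.1 × 86.7 + 51 ≈ 59.14 → 59.
AQIs: Site D=150, Site C=174, Site A=59. Site C (174) − Site A (59) = 115.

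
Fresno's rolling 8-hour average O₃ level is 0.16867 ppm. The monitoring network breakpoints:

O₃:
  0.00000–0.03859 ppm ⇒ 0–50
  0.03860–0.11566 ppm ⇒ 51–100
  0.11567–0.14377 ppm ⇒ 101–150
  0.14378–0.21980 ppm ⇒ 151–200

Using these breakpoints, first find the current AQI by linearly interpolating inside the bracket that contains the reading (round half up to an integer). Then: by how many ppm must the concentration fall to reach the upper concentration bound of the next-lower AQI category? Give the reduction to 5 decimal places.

O₃: 0.16867 lies in 0.14378–0.21980, so I_lo=151, I_hi=200, C_lo=0.14378, C_hi=0.21980.
(200−151)/(0.21980−0.14378) × (0.16867−0.14378) + 151 = 49/0.07602 × 0.02489 + 151 ≈ 167.04 → 167.
Current AQI 167 is in the Unhealthy range (151–200). The next-lower category tops out at AQI 150, whose upper concentration bound is 0.14377 ppm.
Reduction needed = 0.16867 − 0.14377 = 0.02490 ppm.

0.02490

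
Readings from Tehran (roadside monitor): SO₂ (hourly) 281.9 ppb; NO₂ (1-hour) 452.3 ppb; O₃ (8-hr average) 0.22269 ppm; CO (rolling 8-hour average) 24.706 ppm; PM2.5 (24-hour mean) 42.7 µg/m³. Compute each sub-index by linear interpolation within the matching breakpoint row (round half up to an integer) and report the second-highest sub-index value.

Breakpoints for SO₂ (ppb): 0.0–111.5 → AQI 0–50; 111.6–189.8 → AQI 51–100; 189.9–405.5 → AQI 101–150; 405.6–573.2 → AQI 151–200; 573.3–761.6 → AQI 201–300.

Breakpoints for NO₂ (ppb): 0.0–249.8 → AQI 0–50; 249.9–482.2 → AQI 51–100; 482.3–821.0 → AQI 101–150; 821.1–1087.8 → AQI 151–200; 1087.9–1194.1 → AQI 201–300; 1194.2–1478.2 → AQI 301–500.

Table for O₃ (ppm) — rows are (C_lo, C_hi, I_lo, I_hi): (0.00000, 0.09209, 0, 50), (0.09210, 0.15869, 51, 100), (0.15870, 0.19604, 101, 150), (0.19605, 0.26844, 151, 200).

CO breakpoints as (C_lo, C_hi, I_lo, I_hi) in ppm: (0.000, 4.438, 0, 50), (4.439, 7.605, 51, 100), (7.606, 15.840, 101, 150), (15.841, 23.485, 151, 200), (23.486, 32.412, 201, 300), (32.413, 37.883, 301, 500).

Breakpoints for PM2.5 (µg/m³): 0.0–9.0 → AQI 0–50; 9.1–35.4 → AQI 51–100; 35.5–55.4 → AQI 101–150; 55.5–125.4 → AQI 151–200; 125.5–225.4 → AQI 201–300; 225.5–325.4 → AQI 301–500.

SO₂: 281.9 ∈ [189.9, 405.5] ↔ index [101, 150].
101 + (281.9−189.9)·(150−101)/(405.5−189.9) = 101 + 92.0·49/215.6 ≈ 121.91, so AQI = 122.
NO₂: 452.3 lies in 249.9–482.2, so I_lo=51, I_hi=100, C_lo=249.9, C_hi=482.2.
(100−51)/(482.2−249.9) × (452.3−249.9) + 51 = 49/232.3 × 202.4 + 51 ≈ 93.69 → 94.
O₃: 0.22269 lies in 0.19605–0.26844, so I_lo=151, I_hi=200, C_lo=0.19605, C_hi=0.26844.
(200−151)/(0.26844−0.19605) × (0.22269−0.19605) + 151 = 49/0.07239 × 0.02664 + 151 ≈ 169.03 → 169.
CO: 24.706 lies in 23.486–32.412, so I_lo=201, I_hi=300, C_lo=23.486, C_hi=32.412.
(300−201)/(32.412−23.486) × (24.706−23.486) + 201 = 99/8.926 × 1.220 + 201 ≈ 214.53 → 215.
PM2.5: 42.7 lies in 35.5–55.4, so I_lo=101, I_hi=150, C_lo=35.5, C_hi=55.4.
(150−101)/(55.4−35.5) × (42.7−35.5) + 101 = 49/19.9 × 7.2 + 101 ≈ 118.73 → 119.
Sub-indices: SO₂→122, NO₂→94, O₃→169, CO→215, PM2.5→119. Ranked high→low: 215, 169, 122, 119, 94. Second-highest sub-index = 169.

169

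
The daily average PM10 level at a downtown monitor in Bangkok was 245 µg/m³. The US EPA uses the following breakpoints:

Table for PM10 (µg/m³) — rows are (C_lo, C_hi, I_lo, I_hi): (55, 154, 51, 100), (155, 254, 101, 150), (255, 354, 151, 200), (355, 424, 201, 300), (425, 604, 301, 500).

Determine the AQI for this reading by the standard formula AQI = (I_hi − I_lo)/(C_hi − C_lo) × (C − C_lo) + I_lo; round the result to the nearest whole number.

146

PM10: row 155–254 (AQI 101–150). (150−101)·(245−155)/(254−155) + 101 = 49·90/99 + 101 ≈ 145.55 → 146.
AQI 146 falls in the Unhealthy for Sensitive Groups category.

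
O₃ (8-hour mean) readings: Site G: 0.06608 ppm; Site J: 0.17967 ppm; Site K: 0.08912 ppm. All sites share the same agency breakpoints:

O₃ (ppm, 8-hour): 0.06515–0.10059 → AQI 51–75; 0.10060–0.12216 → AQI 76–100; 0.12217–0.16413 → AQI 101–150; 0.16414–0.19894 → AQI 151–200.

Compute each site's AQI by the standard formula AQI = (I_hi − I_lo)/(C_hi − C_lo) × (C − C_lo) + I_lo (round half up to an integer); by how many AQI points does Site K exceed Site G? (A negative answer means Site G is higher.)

15

Site G: row 0.06515–0.10059 (AQI 51–75). (75−51)·(0.06608−0.06515)/(0.10059−0.06515) + 51 = 24·0.00093/0.03544 + 51 ≈ 51.63 → 52.
Site J 0.17967: bracket 0.16414–0.19894 → index 151–200; slope 49/0.03480, offset 0.01553.
AQI = 151 + 49/0.03480·0.01553 ≈ 172.87 ⇒ 173.
Site K: row 0.06515–0.10059 (AQI 51–75). (75−51)·(0.08912−0.06515)/(0.10059−0.06515) + 51 = 24·0.02397/0.03544 + 51 ≈ 67.23 → 67.
AQIs: Site G=52, Site J=173, Site K=67. Site K (67) − Site G (52) = 15.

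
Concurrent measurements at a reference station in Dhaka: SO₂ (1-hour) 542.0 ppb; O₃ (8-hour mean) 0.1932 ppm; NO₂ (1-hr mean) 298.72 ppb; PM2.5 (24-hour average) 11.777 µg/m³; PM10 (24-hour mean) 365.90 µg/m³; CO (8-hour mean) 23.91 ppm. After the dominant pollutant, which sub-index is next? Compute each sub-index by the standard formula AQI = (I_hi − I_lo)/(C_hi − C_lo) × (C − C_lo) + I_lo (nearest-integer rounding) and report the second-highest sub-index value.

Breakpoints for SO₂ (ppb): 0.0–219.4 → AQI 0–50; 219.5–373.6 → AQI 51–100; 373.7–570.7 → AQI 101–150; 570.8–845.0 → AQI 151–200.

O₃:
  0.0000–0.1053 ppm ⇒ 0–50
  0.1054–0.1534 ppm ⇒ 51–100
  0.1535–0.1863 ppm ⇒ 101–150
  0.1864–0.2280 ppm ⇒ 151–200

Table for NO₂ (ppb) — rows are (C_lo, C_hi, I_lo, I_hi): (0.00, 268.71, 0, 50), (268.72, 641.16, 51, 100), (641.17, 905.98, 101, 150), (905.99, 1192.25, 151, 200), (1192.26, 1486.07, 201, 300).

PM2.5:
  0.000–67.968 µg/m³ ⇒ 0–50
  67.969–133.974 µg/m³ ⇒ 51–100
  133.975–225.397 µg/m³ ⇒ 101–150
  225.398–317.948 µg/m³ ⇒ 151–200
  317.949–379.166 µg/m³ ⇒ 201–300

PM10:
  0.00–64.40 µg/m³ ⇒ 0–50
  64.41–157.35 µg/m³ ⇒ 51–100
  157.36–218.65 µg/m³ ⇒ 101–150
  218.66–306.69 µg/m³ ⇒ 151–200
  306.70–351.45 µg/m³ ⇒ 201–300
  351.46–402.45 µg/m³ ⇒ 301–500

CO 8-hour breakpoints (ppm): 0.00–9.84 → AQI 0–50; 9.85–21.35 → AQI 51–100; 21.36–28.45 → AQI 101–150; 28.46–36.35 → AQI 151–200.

159

SO₂: 542.0 ∈ [373.7, 570.7] ↔ index [101, 150].
101 + (542.0−373.7)·(150−101)/(570.7−373.7) = 101 + 168.3·49/197.0 ≈ 142.86, so AQI = 143.
O₃: 0.1932 ∈ [0.1864, 0.2280] ↔ index [151, 200].
151 + (0.1932−0.1864)·(200−151)/(0.2280−0.1864) = 151 + 0.0068·49/0.0416 ≈ 159.01, so AQI = 159.
NO₂ 298.72: bracket 268.72–641.16 → index 51–100; slope 49/372.44, offset 30.00.
AQI = 51 + 49/372.44·30.00 ≈ 54.95 ⇒ 55.
PM2.5 11.777: bracket 0.000–67.968 → index 0–50; slope 50/67.968, offset 11.777.
AQI = 0 + 50/67.968·11.777 ≈ 8.66 ⇒ 9.
PM10 365.90: bracket 351.46–402.45 → index 301–500; slope 199/50.99, offset 14.44.
AQI = 301 + 199/50.99·14.44 ≈ 357.36 ⇒ 357.
CO: 23.91 lies in 21.36–28.45, so I_lo=101, I_hi=150, C_lo=21.36, C_hi=28.45.
(150−101)/(28.45−21.36) × (23.91−21.36) + 101 = 49/7.09 × 2.55 + 101 ≈ 118.62 → 119.
Sub-indices: SO₂→143, O₃→159, NO₂→55, PM2.5→9, PM10→357, CO→119. Ranked high→low: 357, 159, 143, 119, 55, 9. Second-highest sub-index = 159.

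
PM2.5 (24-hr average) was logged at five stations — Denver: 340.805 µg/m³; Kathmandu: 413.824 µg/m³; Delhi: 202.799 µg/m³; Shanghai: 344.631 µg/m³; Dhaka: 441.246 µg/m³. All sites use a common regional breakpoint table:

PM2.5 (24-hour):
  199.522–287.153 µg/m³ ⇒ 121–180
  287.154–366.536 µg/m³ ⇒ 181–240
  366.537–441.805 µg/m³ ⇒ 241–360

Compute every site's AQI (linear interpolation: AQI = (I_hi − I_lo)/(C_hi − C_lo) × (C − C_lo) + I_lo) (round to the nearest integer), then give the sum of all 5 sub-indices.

1243

Denver: 340.805 lies in 287.154–366.536, so I_lo=181, I_hi=240, C_lo=287.154, C_hi=366.536.
(240−181)/(366.536−287.154) × (340.805−287.154) + 181 = 59/79.382 × 53.651 + 181 ≈ 220.88 → 221.
Kathmandu: 413.824 ∈ [366.537, 441.805] ↔ index [241, 360].
241 + (413.824−366.537)·(360−241)/(441.805−366.537) = 241 + 47.287·119/75.268 ≈ 315.76, so AQI = 316.
Delhi: 202.799 lies in 199.522–287.153, so I_lo=121, I_hi=180, C_lo=199.522, C_hi=287.153.
(180−121)/(287.153−199.522) × (202.799−199.522) + 121 = 59/87.631 × 3.277 + 121 ≈ 123.21 → 123.
Shanghai: 344.631 ∈ [287.154, 366.536] ↔ index [181, 240].
181 + (344.631−287.154)·(240−181)/(366.536−287.154) = 181 + 57.477·59/79.382 ≈ 223.72, so AQI = 224.
Dhaka: 441.246 lies in 366.537–441.805, so I_lo=241, I_hi=360, C_lo=366.537, C_hi=441.805.
(360−241)/(441.805−366.537) × (441.246−366.537) + 241 = 119/75.268 × 74.709 + 241 ≈ 359.12 → 359.
AQIs: Denver=221, Kathmandu=316, Delhi=123, Shanghai=224, Dhaka=359. Sum = 221 + 316 + 123 + 224 + 359 = 1243.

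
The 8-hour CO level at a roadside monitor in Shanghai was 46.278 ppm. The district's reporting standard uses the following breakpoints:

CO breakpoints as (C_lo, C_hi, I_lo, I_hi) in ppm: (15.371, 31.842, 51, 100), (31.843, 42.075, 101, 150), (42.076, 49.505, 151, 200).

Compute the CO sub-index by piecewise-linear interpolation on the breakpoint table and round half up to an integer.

179

CO 46.278: bracket 42.076–49.505 → index 151–200; slope 49/7.429, offset 4.202.
AQI = 151 + 49/7.429·4.202 ≈ 178.72 ⇒ 179.
AQI 179 falls in the Unhealthy category.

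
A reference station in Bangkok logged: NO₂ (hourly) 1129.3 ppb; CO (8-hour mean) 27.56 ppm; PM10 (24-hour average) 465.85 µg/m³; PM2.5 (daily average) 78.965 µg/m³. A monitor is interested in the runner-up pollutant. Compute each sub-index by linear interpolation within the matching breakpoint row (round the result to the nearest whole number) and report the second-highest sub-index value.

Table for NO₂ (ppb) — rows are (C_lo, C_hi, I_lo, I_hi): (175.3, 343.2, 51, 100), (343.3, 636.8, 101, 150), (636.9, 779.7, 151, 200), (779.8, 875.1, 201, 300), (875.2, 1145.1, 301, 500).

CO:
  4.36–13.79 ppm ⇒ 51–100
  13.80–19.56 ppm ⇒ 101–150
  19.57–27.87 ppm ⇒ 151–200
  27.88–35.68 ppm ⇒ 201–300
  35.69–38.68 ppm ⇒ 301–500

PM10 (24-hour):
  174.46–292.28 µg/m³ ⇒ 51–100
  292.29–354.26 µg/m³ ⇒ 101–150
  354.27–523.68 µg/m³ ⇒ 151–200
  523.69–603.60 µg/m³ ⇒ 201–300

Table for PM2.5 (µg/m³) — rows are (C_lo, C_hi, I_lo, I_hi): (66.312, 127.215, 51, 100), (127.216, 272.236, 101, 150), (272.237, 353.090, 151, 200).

NO₂: 1129.3 ∈ [875.2, 1145.1] ↔ index [301, 500].
301 + (1129.3−875.2)·(500−301)/(1145.1−875.2) = 301 + 254.1·199/269.9 ≈ 488.35, so AQI = 488.
CO: 27.56 ∈ [19.57, 27.87] ↔ index [151, 200].
151 + (27.56−19.57)·(200−151)/(27.87−19.57) = 151 + 7.99·49/8.30 ≈ 198.17, so AQI = 198.
PM10 465.85: bracket 354.27–523.68 → index 151–200; slope 49/169.41, offset 111.58.
AQI = 151 + 49/169.41·111.58 ≈ 183.27 ⇒ 183.
PM2.5: row 66.312–127.215 (AQI 51–100). (100−51)·(78.965−66.312)/(127.215−66.312) + 51 = 49·12.653/60.903 + 51 ≈ 61.18 → 61.
Sub-indices: NO₂→488, CO→198, PM10→183, PM2.5→61. Ranked high→low: 488, 198, 183, 61. Second-highest sub-index = 198.

198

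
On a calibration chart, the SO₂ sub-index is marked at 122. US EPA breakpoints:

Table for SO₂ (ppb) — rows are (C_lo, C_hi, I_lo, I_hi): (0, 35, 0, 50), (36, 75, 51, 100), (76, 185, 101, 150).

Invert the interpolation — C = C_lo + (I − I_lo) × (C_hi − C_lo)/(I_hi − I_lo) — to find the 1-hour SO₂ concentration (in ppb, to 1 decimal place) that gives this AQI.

122.7

AQI 122 lies in the 101–150 band, which corresponds to 76–185 ppb.
C = 76 + (122−101)×(185−76)/(150−101) = 76 + 21×109/49 ≈ 122.714 ppb → 122.7 ppb to 1 dp.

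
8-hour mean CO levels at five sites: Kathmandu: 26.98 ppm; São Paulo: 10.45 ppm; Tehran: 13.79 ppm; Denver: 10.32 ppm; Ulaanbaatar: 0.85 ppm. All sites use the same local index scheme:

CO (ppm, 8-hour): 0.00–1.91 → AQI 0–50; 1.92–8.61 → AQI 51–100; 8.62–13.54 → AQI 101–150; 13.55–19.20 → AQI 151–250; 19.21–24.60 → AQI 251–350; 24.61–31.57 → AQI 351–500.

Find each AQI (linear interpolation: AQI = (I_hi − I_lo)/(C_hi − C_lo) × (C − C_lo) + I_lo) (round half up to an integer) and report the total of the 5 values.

816

Kathmandu: row 24.61–31.57 (AQI 351–500). (500−351)·(26.98−24.61)/(31.57−24.61) + 351 = 149·2.37/6.96 + 351 ≈ 401.74 → 402.
São Paulo: 10.45 ∈ [8.62, 13.54] ↔ index [101, 150].
101 + (10.45−8.62)·(150−101)/(13.54−8.62) = 101 + 1.83·49/4.92 ≈ 119.23, so AQI = 119.
Tehran: 13.79 lies in 13.55–19.20, so I_lo=151, I_hi=250, C_lo=13.55, C_hi=19.20.
(250−151)/(19.20−13.55) × (13.79−13.55) + 151 = 99/5.65 × 0.24 + 151 ≈ 155.21 → 155.
Denver: 10.32 lies in 8.62–13.54, so I_lo=101, I_hi=150, C_lo=8.62, C_hi=13.54.
(150−101)/(13.54−8.62) × (10.32−8.62) + 101 = 49/4.92 × 1.70 + 101 ≈ 117.93 → 118.
Ulaanbaatar 0.85: bracket 0.00–1.91 → index 0–50; slope 50/1.91, offset 0.85.
AQI = 0 + 50/1.91·0.85 ≈ 22.25 ⇒ 22.
AQIs: Kathmandu=402, São Paulo=119, Tehran=155, Denver=118, Ulaanbaatar=22. Sum = 402 + 119 + 155 + 118 + 22 = 816.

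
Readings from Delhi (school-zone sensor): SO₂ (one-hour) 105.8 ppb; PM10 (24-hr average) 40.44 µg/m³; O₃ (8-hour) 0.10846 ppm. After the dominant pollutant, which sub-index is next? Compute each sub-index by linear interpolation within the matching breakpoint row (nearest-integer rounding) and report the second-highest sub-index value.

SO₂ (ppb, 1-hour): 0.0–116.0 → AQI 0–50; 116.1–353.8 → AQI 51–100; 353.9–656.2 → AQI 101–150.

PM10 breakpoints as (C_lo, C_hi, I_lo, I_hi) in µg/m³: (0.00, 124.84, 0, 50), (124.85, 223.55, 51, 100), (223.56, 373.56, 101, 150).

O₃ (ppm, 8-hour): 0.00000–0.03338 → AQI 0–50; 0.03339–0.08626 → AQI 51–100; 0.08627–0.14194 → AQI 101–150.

SO₂ 105.8: bracket 0.0–116.0 → index 0–50; slope 50/116.0, offset 105.8.
AQI = 0 + 50/116.0·105.8 ≈ 45.60 ⇒ 46.
PM10: 40.44 lies in 0.00–124.84, so I_lo=0, I_hi=50, C_lo=0.00, C_hi=124.84.
(50−0)/(124.84−0.00) × (40.44−0.00) + 0 = 50/124.84 × 40.44 + 0 ≈ 16.20 → 16.
O₃: row 0.08627–0.14194 (AQI 101–150). (150−101)·(0.10846−0.08627)/(0.14194−0.08627) + 101 = 49·0.02219/0.05567 + 101 ≈ 120.53 → 121.
Sub-indices: SO₂→46, PM10→16, O₃→121. Ranked high→low: 121, 46, 16. Second-highest sub-index = 46.

46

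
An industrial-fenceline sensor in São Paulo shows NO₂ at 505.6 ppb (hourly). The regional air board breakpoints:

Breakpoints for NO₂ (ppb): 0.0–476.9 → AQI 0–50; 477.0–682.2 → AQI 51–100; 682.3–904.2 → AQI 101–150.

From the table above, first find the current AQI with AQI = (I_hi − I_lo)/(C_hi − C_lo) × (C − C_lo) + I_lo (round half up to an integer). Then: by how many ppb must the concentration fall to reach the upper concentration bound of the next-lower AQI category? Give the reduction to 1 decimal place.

NO₂: 505.6 lies in 477.0–682.2, so I_lo=51, I_hi=100, C_lo=477.0, C_hi=682.2.
(100−51)/(682.2−477.0) × (505.6−477.0) + 51 = 49/205.2 × 28.6 + 51 ≈ 57.83 → 58.
Current AQI 58 is in the Moderate range (51–100). The next-lower category tops out at AQI 50, whose upper concentration bound is 476.9 ppb.
Reduction needed = 505.6 − 476.9 = 28.7 ppb.

28.7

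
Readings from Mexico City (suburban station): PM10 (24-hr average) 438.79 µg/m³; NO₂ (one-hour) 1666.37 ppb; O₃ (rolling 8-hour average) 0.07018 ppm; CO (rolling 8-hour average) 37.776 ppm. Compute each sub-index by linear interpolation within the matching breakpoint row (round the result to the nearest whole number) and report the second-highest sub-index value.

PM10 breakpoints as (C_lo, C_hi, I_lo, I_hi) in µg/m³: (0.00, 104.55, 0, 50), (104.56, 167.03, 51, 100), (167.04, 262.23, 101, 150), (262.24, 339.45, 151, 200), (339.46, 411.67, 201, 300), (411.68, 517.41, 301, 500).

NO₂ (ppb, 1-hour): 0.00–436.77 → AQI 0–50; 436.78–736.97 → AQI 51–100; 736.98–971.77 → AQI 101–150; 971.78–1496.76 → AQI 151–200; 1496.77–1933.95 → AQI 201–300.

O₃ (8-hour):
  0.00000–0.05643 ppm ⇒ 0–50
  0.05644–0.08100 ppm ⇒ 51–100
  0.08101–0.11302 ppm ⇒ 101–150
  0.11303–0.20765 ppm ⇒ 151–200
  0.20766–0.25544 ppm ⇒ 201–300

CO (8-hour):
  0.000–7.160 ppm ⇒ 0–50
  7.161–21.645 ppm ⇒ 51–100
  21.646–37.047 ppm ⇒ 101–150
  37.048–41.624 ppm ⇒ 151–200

PM10: 438.79 lies in 411.68–517.41, so I_lo=301, I_hi=500, C_lo=411.68, C_hi=517.41.
(500−301)/(517.41−411.68) × (438.79−411.68) + 301 = 199/105.73 × 27.11 + 301 ≈ 352.03 → 352.
NO₂: row 1496.77–1933.95 (AQI 201–300). (300−201)·(1666.37−1496.77)/(1933.95−1496.77) + 201 = 99·169.60/437.18 + 201 ≈ 239.41 → 239.
O₃: row 0.05644–0.08100 (AQI 51–100). (100−51)·(0.07018−0.05644)/(0.08100−0.05644) + 51 = 49·0.01374/0.02456 + 51 ≈ 78.41 → 78.
CO 37.776: bracket 37.048–41.624 → index 151–200; slope 49/4.576, offset 0.728.
AQI = 151 + 49/4.576·0.728 ≈ 158.80 ⇒ 159.
Sub-indices: PM10→352, NO₂→239, O₃→78, CO→159. Ranked high→low: 352, 239, 159, 78. Second-highest sub-index = 239.

239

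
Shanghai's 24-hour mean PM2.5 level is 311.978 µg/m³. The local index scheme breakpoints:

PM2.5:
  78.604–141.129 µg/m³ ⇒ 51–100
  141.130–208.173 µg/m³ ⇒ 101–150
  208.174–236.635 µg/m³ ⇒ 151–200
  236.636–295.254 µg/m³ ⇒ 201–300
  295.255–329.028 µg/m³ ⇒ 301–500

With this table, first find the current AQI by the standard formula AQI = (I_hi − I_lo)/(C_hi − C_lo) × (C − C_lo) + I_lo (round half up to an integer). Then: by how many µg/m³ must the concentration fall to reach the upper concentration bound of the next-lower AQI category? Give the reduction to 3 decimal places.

PM2.5 311.978: bracket 295.255–329.028 → index 301–500; slope 199/33.773, offset 16.723.
AQI = 301 + 199/33.773·16.723 ≈ 399.54 ⇒ 400.
Current AQI 400 is in the Hazardous range (301–500). The next-lower category tops out at AQI 300, whose upper concentration bound is 295.254 µg/m³.
Reduction needed = 311.978 − 295.254 = 16.724 µg/m³.

16.724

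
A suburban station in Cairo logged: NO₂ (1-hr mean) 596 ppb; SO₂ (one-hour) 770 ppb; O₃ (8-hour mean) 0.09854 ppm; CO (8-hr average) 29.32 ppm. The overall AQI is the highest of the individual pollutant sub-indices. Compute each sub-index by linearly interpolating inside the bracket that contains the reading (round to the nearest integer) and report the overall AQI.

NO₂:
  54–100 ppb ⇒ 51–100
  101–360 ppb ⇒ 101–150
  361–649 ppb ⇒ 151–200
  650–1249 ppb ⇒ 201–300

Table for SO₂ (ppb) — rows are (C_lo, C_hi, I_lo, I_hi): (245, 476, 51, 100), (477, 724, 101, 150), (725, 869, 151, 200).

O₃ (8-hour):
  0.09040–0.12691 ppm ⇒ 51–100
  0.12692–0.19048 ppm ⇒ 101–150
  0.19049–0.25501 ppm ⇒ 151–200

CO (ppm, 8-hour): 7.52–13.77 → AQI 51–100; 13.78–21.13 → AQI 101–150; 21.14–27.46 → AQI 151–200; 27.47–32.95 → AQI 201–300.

234

NO₂: 596 ∈ [361, 649] ↔ index [151, 200].
151 + (596−361)·(200−151)/(649−361) = 151 + 235·49/288 ≈ 190.98, so AQI = 191.
SO₂: 770 lies in 725–869, so I_lo=151, I_hi=200, C_lo=725, C_hi=869.
(200−151)/(869−725) × (770−725) + 151 = 49/144 × 45 + 151 ≈ 166.31 → 166.
O₃ 0.09854: bracket 0.09040–0.12691 → index 51–100; slope 49/0.03651, offset 0.00814.
AQI = 51 + 49/0.03651·0.00814 ≈ 61.92 ⇒ 62.
CO: row 27.47–32.95 (AQI 201–300). (300−201)·(29.32−27.47)/(32.95−27.47) + 201 = 99·1.85/5.48 + 201 ≈ 234.42 → 234.
Sub-indices: NO₂→191, SO₂→166, O₃→62, CO→234. Overall AQI = max = 234; dominant pollutant is CO.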